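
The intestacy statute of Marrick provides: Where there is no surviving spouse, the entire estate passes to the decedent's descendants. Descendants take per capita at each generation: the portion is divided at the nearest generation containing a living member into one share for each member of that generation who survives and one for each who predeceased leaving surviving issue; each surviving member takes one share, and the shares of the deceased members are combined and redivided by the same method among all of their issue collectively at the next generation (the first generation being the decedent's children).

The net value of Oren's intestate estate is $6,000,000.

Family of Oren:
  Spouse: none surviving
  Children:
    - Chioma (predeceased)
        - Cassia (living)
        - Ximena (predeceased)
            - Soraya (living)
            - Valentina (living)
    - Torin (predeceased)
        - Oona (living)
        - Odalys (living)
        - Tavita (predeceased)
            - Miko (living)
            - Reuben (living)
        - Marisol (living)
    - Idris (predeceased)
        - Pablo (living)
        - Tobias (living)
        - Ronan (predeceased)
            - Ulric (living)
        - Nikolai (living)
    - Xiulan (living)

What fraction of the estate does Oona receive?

Oona receives 3/40 of the estate.

The entire $6,000,000 passes to the descendants.
That amount ($6,000,000) is divided at the children's generation into 4 shares of $1,500,000. Xiulan takes $1,500,000. The 3 shares of the deceased (Chioma, Torin, and Idris) are combined into a pool of $4,500,000.
That pool ($4,500,000) is divided at the grandchildren's generation into 10 shares of $450,000. Cassia, Oona, Odalys, Marisol, Pablo, Tobias, and Nikolai each take $450,000. The 3 shares of the deceased (Ximena, Tavita, and Ronan) are combined into a pool of $1,350,000.
That pool ($1,350,000) is divided at the great-grandchildren's generation equally among Soraya, Valentina, Miko, Reuben, and Ulric: $270,000 each.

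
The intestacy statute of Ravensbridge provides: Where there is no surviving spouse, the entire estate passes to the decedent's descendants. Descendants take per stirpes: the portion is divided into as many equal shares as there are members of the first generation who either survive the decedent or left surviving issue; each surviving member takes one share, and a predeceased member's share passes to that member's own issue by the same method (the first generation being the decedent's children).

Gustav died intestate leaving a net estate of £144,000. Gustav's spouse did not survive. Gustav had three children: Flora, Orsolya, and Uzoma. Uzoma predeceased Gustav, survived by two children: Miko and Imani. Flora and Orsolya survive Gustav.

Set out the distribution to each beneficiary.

The entire £144,000 passes to the descendants.
That amount (£144,000) is divided into 3 shares of £48,000: Flora and Orsolya each take £48,000; Uzoma's £48,000 share passes to Uzoma's issue.
Uzoma's share (£48,000) is divided into 2 shares of £24,000: Miko and Imani each take £24,000.

Flora: £48,000; Orsolya: £48,000; Miko: £24,000; Imani: £24,000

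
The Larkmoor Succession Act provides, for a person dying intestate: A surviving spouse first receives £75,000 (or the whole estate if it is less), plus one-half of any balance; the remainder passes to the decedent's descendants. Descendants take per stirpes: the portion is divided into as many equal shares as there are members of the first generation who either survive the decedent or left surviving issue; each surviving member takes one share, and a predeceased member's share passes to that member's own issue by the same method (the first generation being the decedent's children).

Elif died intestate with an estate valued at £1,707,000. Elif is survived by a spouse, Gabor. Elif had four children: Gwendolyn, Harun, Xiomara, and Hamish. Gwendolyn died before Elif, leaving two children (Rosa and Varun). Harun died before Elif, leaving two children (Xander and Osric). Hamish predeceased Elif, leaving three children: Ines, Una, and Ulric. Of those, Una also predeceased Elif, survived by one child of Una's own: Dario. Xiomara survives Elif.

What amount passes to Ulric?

Ulric receives £68,000.

Gabor first takes £75,000, leaving a balance of £1,632,000. Gabor then takes one-half of the balance (£816,000), for a total of £891,000. The remaining £816,000 passes to the descendants.
The descendants' portion (£816,000) is divided into 4 shares of £204,000: Xiomara takes £204,000; Gwendolyn's £204,000 share passes to Gwendolyn's issue; Harun's £204,000 share passes to Harun's issue; Hamish's £204,000 share passes to Hamish's issue.
Gwendolyn's share (£204,000) is divided into 2 shares of £102,000: Rosa and Varun each take £102,000.
Harun's share (£204,000) is divided into 2 shares of £102,000: Xander and Osric each take £102,000.
Hamish's share (£204,000) is divided into 3 shares of £68,000: Ines and Ulric each take £68,000; Una's £68,000 share passes to Una's issue.
Una's share (£68,000) passes entirely to Dario.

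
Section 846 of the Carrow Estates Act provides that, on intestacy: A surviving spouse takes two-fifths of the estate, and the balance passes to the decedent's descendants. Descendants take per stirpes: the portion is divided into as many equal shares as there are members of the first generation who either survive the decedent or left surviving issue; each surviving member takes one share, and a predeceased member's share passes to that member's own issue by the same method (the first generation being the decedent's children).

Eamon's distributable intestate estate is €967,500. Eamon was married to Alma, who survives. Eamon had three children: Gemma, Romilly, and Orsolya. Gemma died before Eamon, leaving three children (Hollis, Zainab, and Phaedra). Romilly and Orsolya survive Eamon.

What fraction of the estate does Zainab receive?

Alma takes two-fifths of €967,500 = €387,000. The remaining €580,500 passes to the descendants.
The descendants' portion (€580,500) is divided into 3 shares of €193,500: Romilly and Orsolya each take €193,500; Gemma's €193,500 share passes to Gemma's issue.
Gemma's share (€193,500) is divided into 3 shares of €64,500: Hollis, Zainab, and Phaedra each take €64,500.

Zainab receives 1/15 of the estate.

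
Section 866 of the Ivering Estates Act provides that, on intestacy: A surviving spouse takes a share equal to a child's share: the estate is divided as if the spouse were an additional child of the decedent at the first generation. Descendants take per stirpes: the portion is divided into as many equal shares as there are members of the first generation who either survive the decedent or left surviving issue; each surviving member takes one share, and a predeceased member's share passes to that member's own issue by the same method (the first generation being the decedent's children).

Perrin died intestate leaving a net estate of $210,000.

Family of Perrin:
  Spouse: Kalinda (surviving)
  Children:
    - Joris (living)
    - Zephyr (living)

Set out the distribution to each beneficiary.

Kalinda: $70,000; Joris: $70,000; Zephyr: $70,000

The spouse counts as an additional share at the children's level, so there are 3 primary shares of $70,000. Kalinda takes one such share ($70,000).
The children's combined portion ($140,000) is divided into 2 shares of $70,000: Joris and Zephyr each take $70,000.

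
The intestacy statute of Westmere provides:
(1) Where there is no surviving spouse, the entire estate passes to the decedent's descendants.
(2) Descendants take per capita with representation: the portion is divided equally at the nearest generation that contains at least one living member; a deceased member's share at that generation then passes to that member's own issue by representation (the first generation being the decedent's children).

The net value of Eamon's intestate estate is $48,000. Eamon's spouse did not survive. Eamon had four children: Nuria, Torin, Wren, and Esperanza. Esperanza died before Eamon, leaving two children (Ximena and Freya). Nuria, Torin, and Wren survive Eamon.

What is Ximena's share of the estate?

The entire $48,000 passes to the descendants.
That amount ($48,000) is divided into 4 shares of $12,000: Nuria, Torin, and Wren each take $12,000; Esperanza's $12,000 share passes to Esperanza's issue.
Esperanza's share ($12,000) is divided into 2 shares of $6,000: Ximena and Freya each take $6,000.

Ximena receives $6,000.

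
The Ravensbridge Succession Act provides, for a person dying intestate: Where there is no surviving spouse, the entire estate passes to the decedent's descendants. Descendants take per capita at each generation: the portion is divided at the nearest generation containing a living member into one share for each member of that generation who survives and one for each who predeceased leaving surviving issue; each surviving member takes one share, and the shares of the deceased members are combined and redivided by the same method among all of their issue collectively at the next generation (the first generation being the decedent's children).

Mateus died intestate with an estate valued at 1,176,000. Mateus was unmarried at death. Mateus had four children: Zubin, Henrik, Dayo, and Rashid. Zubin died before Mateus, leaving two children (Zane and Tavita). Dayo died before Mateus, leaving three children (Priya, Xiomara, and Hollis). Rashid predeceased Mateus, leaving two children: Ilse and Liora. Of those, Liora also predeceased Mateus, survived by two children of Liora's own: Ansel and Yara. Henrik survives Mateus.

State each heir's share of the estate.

Zane: 126,000; Tavita: 126,000; Henrik: 294,000; Priya: 126,000; Xiomara: 126,000; Hollis: 126,000; Ilse: 126,000; Ansel: 63,000; Yara: 63,000

The entire 1,176,000 passes to the descendants.
That amount (1,176,000) is divided at the children's generation into 4 shares of 294,000. Henrik takes 294,000. The 3 shares of the deceased (Zubin, Dayo, and Rashid) are combined into a pool of 882,000.
That pool (882,000) is divided at the grandchildren's generation into 7 shares of 126,000. Zane, Tavita, Priya, Xiomara, Hollis, and Ilse each take 126,000. The remaining share for the deceased Liora (126,000) is carried to the next generation.
That pool (126,000) is divided at the great-grandchildren's generation equally among Ansel and Yara: 63,000 each.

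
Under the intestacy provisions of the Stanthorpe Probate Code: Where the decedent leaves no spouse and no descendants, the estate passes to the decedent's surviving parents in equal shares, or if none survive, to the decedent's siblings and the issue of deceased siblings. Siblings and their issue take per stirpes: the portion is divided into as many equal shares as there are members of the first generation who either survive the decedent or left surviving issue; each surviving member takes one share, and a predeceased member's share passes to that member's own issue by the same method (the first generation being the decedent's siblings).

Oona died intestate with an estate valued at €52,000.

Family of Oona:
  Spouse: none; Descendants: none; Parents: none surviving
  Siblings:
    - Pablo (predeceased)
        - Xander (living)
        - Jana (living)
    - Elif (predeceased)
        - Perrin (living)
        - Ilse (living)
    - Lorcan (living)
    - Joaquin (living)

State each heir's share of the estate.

Xander: €6,500; Jana: €6,500; Perrin: €6,500; Ilse: €6,500; Lorcan: €13,000; Joaquin: €13,000

The entire €52,000 passes to the siblings and their issue.
That amount (€52,000) is divided into 4 shares of €13,000: Lorcan and Joaquin each take €13,000; Pablo's €13,000 share passes to Pablo's issue; Elif's €13,000 share passes to Elif's issue.
Pablo's share (€13,000) is divided into 2 shares of €6,500: Xander and Jana each take €6,500.
Elif's share (€13,000) is divided into 2 shares of €6,500: Perrin and Ilse each take €6,500.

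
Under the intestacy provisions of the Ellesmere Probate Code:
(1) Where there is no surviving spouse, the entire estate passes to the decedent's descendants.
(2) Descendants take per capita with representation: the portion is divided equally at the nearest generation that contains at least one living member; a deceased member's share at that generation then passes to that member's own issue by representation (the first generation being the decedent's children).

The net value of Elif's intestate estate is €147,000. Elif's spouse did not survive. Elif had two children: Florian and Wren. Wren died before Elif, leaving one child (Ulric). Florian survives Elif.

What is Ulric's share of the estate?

Ulric receives €73,500.

The entire €147,000 passes to the descendants.
That amount (€147,000) is divided into 2 shares of €73,500: Florian takes €73,500; Wren's €73,500 share passes to Wren's issue.
Wren's share (€73,500) passes entirely to Ulric.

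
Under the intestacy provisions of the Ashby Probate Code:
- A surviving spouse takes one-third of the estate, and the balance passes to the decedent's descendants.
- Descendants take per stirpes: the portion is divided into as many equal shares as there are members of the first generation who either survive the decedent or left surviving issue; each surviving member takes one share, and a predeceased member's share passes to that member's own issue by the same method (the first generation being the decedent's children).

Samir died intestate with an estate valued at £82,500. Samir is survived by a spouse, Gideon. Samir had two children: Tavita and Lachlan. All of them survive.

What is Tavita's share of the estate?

Tavita receives £27,500.

Gideon takes one-third of £82,500 = £27,500. The remaining £55,000 passes to the descendants.
The descendants' portion (£55,000) is divided into 2 shares of £27,500: Tavita and Lachlan each take £27,500.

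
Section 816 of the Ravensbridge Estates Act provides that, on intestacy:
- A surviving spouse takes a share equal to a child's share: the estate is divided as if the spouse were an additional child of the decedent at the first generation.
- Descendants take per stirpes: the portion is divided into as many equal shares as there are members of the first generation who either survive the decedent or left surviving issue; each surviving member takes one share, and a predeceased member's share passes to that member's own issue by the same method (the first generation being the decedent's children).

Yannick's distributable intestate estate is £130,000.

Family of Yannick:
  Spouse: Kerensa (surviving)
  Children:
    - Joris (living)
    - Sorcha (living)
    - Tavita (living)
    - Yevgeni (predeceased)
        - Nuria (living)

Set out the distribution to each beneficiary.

Kerensa: £26,000; Joris: £26,000; Sorcha: £26,000; Tavita: £26,000; Nuria: £26,000

The spouse counts as an additional share at the children's level, so there are 5 primary shares of £26,000. Kerensa takes one such share (£26,000).
The children's combined portion (£104,000) is divided into 4 shares of £26,000: Joris, Sorcha, and Tavita each take £26,000; Yevgeni's £26,000 share passes to Yevgeni's issue.
Yevgeni's share (£26,000) passes entirely to Nuria.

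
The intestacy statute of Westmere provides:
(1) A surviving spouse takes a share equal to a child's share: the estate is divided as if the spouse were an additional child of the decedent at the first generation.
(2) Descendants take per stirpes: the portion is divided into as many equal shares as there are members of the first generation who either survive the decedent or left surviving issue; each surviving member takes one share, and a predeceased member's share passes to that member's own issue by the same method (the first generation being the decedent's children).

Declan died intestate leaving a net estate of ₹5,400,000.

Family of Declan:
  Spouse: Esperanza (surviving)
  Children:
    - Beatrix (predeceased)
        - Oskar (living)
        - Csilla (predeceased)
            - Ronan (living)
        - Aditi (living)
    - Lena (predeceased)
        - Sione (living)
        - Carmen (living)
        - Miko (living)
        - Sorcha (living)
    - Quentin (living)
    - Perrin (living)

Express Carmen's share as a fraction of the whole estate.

The spouse counts as an additional share at the children's level, so there are 5 primary shares of ₹1,080,000. Esperanza takes one such share (₹1,080,000).
The children's combined portion (₹4,320,000) is divided into 4 shares of ₹1,080,000: Quentin and Perrin each take ₹1,080,000; Beatrix's ₹1,080,000 share passes to Beatrix's issue; Lena's ₹1,080,000 share passes to Lena's issue.
Beatrix's share (₹1,080,000) is divided into 3 shares of ₹360,000: Oskar and Aditi each take ₹360,000; Csilla's ₹360,000 share passes to Csilla's issue.
Csilla's share (₹360,000) passes entirely to Ronan.
Lena's share (₹1,080,000) is divided into 4 shares of ₹270,000: Sione, Carmen, Miko, and Sorcha each take ₹270,000.

Carmen receives 1/20 of the estate.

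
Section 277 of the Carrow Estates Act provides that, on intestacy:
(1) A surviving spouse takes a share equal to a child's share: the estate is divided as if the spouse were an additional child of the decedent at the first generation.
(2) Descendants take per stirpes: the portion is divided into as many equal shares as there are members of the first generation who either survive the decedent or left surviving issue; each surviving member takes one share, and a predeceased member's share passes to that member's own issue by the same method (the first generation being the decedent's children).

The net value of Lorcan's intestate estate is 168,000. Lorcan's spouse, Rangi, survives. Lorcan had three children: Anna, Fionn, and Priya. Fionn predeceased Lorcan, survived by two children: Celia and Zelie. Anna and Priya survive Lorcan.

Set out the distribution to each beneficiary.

Rangi: 42,000; Anna: 42,000; Celia: 21,000; Zelie: 21,000; Priya: 42,000

The spouse counts as an additional share at the children's level, so there are 4 primary shares of 42,000. Rangi takes one such share (42,000).
The children's combined portion (126,000) is divided into 3 shares of 42,000: Anna and Priya each take 42,000; Fionn's 42,000 share passes to Fionn's issue.
Fionn's share (42,000) is divided into 2 shares of 21,000: Celia and Zelie each take 21,000.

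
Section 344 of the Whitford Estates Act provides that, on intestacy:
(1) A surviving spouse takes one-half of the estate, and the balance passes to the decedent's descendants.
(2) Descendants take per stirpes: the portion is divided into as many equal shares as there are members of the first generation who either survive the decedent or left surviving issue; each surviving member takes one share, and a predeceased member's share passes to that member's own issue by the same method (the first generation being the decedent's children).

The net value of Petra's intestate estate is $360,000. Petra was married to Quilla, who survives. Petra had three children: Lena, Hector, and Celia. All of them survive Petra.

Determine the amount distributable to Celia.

Celia receives $60,000.

Quilla takes one-half of $360,000 = $180,000. The remaining $180,000 passes to the descendants.
The descendants' portion ($180,000) is divided into 3 shares of $60,000: Lena, Hector, and Celia each take $60,000.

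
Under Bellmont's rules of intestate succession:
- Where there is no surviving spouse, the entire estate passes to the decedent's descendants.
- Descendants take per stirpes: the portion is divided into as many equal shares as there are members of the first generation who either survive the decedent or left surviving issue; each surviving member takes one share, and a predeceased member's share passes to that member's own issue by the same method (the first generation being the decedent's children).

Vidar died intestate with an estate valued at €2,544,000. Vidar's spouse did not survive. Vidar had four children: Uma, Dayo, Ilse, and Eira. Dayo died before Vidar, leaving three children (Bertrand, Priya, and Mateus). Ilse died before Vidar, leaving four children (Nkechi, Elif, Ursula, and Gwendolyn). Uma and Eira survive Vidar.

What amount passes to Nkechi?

The entire €2,544,000 passes to the descendants.
That amount (€2,544,000) is divided into 4 shares of €636,000: Uma and Eira each take €636,000; Dayo's €636,000 share passes to Dayo's issue; Ilse's €636,000 share passes to Ilse's issue.
Dayo's share (€636,000) is divided into 3 shares of €212,000: Bertrand, Priya, and Mateus each take €212,000.
Ilse's share (€636,000) is divided into 4 shares of €159,000: Nkechi, Elif, Ursula, and Gwendolyn each take €159,000.

Nkechi receives €159,000.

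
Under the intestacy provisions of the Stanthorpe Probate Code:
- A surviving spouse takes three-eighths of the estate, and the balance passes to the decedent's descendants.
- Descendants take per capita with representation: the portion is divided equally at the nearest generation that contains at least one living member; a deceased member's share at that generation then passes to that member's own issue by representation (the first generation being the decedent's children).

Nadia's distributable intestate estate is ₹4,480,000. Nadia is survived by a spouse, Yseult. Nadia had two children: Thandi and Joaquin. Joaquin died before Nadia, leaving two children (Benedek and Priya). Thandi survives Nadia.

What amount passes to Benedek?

Benedek receives ₹700,000.

Yseult takes three-eighths of ₹4,480,000 = ₹1,680,000. The remaining ₹2,800,000 passes to the descendants.
The descendants' portion (₹2,800,000) is divided into 2 shares of ₹1,400,000: Thandi takes ₹1,400,000; Joaquin's ₹1,400,000 share passes to Joaquin's issue.
Joaquin's share (₹1,400,000) is divided into 2 shares of ₹700,000: Benedek and Priya each take ₹700,000.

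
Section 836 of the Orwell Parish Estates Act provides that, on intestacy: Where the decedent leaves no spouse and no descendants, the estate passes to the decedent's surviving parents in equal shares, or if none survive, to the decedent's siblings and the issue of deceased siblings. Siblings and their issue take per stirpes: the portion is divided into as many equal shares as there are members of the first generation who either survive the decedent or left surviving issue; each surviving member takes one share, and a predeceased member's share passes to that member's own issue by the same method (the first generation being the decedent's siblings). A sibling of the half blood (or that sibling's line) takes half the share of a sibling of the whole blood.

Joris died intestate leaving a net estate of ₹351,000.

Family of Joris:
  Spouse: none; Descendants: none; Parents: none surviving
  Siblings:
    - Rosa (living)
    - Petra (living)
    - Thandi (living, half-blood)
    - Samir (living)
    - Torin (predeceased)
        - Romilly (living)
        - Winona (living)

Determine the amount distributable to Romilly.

The entire ₹351,000 passes to the siblings and their issue.
Counting each half-blood sibling's line as half a unit, there are 9/2 units in ₹351,000, so one unit is ₹78,000. Whole-blood lines (Rosa, Petra, Samir, and Torin) take ₹78,000 each; half-blood lines (Thandi) take ₹39,000 each.
Torin's share (₹78,000) is divided into 2 shares of ₹39,000: Romilly and Winona each take ₹39,000.

Romilly receives ₹39,000.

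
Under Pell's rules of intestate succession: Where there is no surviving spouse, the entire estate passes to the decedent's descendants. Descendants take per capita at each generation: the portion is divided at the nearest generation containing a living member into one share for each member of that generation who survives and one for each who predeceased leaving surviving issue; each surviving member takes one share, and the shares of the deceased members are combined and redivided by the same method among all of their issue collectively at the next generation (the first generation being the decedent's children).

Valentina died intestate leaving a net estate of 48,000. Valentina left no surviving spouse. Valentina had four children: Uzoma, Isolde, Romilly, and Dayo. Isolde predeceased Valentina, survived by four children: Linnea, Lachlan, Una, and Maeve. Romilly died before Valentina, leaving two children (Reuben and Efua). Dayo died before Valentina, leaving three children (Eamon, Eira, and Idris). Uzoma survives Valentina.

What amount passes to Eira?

Eira receives 4,000.

The entire 48,000 passes to the descendants.
That amount (48,000) is divided at the children's generation into 4 shares of 12,000. Uzoma takes 12,000. The 3 shares of the deceased (Isolde, Romilly, and Dayo) are combined into a pool of 36,000.
That pool (36,000) is divided at the grandchildren's generation equally among Linnea, Lachlan, Una, Maeve, Reuben, Efua, Eamon, Eira, and Idris: 4,000 each.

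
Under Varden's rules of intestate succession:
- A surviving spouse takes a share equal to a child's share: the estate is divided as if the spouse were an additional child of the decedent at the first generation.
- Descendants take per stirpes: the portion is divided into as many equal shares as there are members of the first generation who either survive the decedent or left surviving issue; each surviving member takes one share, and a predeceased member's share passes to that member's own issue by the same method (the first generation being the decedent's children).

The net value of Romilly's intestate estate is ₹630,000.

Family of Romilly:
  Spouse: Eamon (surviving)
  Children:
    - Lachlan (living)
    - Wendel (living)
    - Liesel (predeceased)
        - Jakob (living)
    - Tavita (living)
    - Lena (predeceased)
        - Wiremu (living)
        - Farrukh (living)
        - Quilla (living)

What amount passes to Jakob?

The spouse counts as an additional share at the children's level, so there are 6 primary shares of ₹105,000. Eamon takes one such share (₹105,000).
The children's combined portion (₹525,000) is divided into 5 shares of ₹105,000: Lachlan, Wendel, and Tavita each take ₹105,000; Liesel's ₹105,000 share passes to Liesel's issue; Lena's ₹105,000 share passes to Lena's issue.
Liesel's share (₹105,000) passes entirely to Jakob.
Lena's share (₹105,000) is divided into 3 shares of ₹35,000: Wiremu, Farrukh, and Quilla each take ₹35,000.

Jakob receives ₹105,000.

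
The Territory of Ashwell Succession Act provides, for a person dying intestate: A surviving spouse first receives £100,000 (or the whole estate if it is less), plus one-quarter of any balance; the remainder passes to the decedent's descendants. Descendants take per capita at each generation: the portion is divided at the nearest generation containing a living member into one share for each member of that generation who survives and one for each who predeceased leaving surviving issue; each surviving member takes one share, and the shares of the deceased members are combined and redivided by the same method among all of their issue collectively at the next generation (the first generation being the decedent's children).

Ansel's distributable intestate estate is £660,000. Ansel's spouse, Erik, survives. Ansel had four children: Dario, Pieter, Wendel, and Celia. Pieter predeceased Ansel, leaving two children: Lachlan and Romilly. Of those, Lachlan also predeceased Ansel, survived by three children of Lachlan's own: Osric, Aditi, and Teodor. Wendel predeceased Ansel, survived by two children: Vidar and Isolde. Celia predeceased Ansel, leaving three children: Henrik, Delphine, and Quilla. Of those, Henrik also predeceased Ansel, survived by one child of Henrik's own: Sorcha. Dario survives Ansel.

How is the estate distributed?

Erik: £240,000; Dario: £105,000; Osric: £22,500; Aditi: £22,500; Teodor: £22,500; Romilly: £45,000; Vidar: £45,000; Isolde: £45,000; Sorcha: £22,500; Delphine: £45,000; Quilla: £45,000

Erik first takes £100,000, leaving a balance of £560,000. Erik then takes one-quarter of the balance (£140,000), for a total of £240,000. The remaining £420,000 passes to the descendants.
The descendants' portion (£420,000) is divided at the children's generation into 4 shares of £105,000. Dario takes £105,000. The 3 shares of the deceased (Pieter, Wendel, and Celia) are combined into a pool of £315,000.
That pool (£315,000) is divided at the grandchildren's generation into 7 shares of £45,000. Romilly, Vidar, Isolde, Delphine, and Quilla each take £45,000. The 2 shares of the deceased (Lachlan and Henrik) are combined into a pool of £90,000.
That pool (£90,000) is divided at the great-grandchildren's generation equally among Osric, Aditi, Teodor, and Sorcha: £22,500 each.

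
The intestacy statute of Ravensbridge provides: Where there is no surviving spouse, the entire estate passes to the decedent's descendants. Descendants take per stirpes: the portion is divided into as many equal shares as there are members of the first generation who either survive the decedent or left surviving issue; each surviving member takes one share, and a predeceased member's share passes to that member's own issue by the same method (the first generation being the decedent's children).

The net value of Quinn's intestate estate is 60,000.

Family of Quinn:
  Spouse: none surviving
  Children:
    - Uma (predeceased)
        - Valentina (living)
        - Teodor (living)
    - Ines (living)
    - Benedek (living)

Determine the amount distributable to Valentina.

Valentina receives 10,000.

The entire 60,000 passes to the descendants.
That amount (60,000) is divided into 3 shares of 20,000: Ines and Benedek each take 20,000; Uma's 20,000 share passes to Uma's issue.
Uma's share (20,000) is divided into 2 shares of 10,000: Valentina and Teodor each take 10,000.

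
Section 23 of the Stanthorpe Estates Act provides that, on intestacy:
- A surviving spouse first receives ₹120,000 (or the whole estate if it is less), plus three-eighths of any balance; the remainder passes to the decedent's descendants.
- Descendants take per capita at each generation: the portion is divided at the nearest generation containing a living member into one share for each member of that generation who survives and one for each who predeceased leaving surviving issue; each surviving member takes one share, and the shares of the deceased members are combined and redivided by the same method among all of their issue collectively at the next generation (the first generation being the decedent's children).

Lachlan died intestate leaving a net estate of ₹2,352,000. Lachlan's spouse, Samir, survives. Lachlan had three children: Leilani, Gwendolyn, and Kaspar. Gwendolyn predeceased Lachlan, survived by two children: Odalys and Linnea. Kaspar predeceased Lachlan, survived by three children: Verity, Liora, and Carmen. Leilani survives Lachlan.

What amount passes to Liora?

Liora receives ₹186,000.

Samir first takes ₹120,000, leaving a balance of ₹2,232,000. Samir then takes three-eighths of the balance (₹837,000), for a total of ₹957,000. The remaining ₹1,395,000 passes to the descendants.
The descendants' portion (₹1,395,000) is divided at the children's generation into 3 shares of ₹465,000. Leilani takes ₹465,000. The 2 shares of the deceased (Gwendolyn and Kaspar) are combined into a pool of ₹930,000.
That pool (₹930,000) is divided at the grandchildren's generation equally among Odalys, Linnea, Verity, Liora, and Carmen: ₹186,000 each.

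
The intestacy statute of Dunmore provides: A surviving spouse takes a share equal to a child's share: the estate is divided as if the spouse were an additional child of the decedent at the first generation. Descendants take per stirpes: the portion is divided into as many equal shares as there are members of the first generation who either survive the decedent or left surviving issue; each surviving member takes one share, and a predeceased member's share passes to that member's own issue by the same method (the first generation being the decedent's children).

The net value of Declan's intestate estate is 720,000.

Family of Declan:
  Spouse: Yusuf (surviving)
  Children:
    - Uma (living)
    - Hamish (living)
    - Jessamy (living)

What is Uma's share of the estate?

Uma receives 180,000.

The spouse counts as an additional share at the children's level, so there are 4 primary shares of 180,000. Yusuf takes one such share (180,000).
The children's combined portion (540,000) is divided into 3 shares of 180,000: Uma, Hamish, and Jessamy each take 180,000.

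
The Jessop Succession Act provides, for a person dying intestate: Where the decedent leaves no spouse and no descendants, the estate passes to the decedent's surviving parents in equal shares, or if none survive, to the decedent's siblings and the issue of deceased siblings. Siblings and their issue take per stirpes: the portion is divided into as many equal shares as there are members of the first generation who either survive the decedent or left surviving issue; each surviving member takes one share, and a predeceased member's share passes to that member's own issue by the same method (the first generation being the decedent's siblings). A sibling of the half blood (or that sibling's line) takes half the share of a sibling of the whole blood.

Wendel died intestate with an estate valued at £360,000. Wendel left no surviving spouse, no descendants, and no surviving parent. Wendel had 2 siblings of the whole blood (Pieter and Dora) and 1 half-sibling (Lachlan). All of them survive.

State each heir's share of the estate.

The entire £360,000 passes to the siblings and their issue.
Counting each half-blood sibling's line as half a unit, there are 5/2 units in £360,000, so one unit is £144,000. Whole-blood lines (Pieter and Dora) take £144,000 each; half-blood lines (Lachlan) take £72,000 each.

Pieter: £144,000; Dora: £144,000; Lachlan: £72,000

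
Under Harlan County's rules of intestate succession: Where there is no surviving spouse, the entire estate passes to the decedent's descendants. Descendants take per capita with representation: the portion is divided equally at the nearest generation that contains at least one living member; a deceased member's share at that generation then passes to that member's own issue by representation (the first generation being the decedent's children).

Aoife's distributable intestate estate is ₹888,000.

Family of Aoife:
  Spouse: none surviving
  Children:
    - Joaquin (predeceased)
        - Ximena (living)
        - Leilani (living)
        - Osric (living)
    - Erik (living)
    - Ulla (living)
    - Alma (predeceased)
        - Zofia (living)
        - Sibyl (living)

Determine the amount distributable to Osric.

The entire ₹888,000 passes to the descendants.
That amount (₹888,000) is divided into 4 shares of ₹222,000: Erik and Ulla each take ₹222,000; Joaquin's ₹222,000 share passes to Joaquin's issue; Alma's ₹222,000 share passes to Alma's issue.
Joaquin's share (₹222,000) is divided into 3 shares of ₹74,000: Ximena, Leilani, and Osric each take ₹74,000.
Alma's share (₹222,000) is divided into 2 shares of ₹111,000: Zofia and Sibyl each take ₹111,000.

Osric receives ₹74,000.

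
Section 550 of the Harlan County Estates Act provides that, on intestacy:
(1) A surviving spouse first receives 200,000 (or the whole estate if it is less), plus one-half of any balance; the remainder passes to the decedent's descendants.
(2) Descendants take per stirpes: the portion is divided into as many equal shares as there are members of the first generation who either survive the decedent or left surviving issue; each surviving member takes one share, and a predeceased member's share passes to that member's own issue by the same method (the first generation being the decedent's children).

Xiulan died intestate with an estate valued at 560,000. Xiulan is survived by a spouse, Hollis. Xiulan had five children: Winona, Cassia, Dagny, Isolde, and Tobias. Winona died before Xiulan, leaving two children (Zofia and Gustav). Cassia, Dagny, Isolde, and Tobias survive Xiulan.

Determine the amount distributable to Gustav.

Hollis first takes 200,000, leaving a balance of 360,000. Hollis then takes one-half of the balance (180,000), for a total of 380,000. The remaining 180,000 passes to the descendants.
The descendants' portion (180,000) is divided into 5 shares of 36,000: Cassia, Dagny, Isolde, and Tobias each take 36,000; Winona's 36,000 share passes to Winona's issue.
Winona's share (36,000) is divided into 2 shares of 18,000: Zofia and Gustav each take 18,000.

Gustav receives 18,000.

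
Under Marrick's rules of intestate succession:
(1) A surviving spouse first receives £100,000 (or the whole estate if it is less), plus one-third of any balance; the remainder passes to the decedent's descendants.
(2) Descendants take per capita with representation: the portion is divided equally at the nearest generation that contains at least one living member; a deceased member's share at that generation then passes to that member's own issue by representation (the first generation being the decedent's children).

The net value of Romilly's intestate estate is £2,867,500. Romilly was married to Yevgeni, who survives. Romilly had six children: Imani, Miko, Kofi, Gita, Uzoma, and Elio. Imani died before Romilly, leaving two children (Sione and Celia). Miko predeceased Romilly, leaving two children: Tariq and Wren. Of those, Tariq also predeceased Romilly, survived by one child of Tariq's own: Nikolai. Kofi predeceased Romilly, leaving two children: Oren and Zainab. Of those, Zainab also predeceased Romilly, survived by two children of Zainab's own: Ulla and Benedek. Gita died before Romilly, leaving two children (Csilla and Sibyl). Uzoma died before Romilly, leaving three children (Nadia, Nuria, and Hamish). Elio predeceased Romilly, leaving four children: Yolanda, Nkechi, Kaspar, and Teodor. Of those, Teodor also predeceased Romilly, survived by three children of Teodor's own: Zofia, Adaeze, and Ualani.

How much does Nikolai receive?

Nikolai receives £123,000.

Yevgeni first takes £100,000, leaving a balance of £2,767,500. Yevgeni then takes one-third of the balance (£922,500), for a total of £1,022,500. The remaining £1,845,000 passes to the descendants.
No child survives, so the initial division is made at the grandchildren's generation.
The descendants' portion (£1,845,000) is divided into 15 shares of £123,000: Sione, Celia, Wren, Oren, Csilla, Sibyl, Nadia, Nuria, Hamish, Yolanda, Nkechi, and Kaspar each take £123,000; Tariq's £123,000 share passes to Tariq's issue; Zainab's £123,000 share passes to Zainab's issue; Teodor's £123,000 share passes to Teodor's issue.
Tariq's share (£123,000) passes entirely to Nikolai.
Zainab's share (£123,000) is divided into 2 shares of £61,500: Ulla and Benedek each take £61,500.
Teodor's share (£123,000) is divided into 3 shares of £41,000: Zofia, Adaeze, and Ualani each take £41,000.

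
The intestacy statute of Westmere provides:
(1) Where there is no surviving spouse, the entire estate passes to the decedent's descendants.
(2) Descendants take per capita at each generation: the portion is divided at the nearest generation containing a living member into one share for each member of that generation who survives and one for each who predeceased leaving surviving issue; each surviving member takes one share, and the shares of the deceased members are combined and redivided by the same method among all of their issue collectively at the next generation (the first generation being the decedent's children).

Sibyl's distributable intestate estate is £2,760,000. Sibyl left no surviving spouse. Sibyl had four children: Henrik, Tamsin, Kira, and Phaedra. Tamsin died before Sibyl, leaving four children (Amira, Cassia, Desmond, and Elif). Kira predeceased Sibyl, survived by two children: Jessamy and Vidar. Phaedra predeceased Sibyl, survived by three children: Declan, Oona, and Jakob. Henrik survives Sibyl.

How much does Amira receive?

Amira receives £230,000.

The entire £2,760,000 passes to the descendants.
That amount (£2,760,000) is divided at the children's generation into 4 shares of £690,000. Henrik takes £690,000. The 3 shares of the deceased (Tamsin, Kira, and Phaedra) are combined into a pool of £2,070,000.
That pool (£2,070,000) is divided at the grandchildren's generation equally among Amira, Cassia, Desmond, Elif, Jessamy, Vidar, Declan, Oona, and Jakob: £230,000 each.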